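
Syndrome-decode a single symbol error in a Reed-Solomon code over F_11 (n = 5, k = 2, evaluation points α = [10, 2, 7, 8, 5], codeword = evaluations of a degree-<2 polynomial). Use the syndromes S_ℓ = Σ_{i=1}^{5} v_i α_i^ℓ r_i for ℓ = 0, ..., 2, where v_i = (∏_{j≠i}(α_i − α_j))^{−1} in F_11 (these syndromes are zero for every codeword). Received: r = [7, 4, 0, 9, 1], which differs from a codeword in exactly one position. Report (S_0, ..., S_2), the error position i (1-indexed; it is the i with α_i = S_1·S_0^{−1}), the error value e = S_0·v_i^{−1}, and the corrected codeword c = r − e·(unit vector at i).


S = (7, 5, 2), error at position 3, error magnitude e = 1, c = [7, 4, 10, 9, 1].

Step 1: column multipliers v_i = (∏_{j≠i}(α_i − α_j))^{−1} mod 11.
  i = 1 (α = 10): (10−2)(10−7)(10−8)(10−5) = 8·3·2·5 = 240 ≡ 9, so v_1 = 9^{−1} = 5 (mod 11).
  i = 2 (α = 2): (2−10)(2−7)(2−8)(2−5) = (−8)·(−5)·(−6)·(−3) = 720 ≡ 5, so v_2 = 5^{−1} = 9 (mod 11).
  i = 3 (α = 7): (7−10)(7−2)(7−8)(7−5) = (−3)·5·(−1)·2 = 30 ≡ 8, so v_3 = 8^{−1} = 7 (mod 11).
  i = 4 (α = 8): (8−10)(8−2)(8−7)(8−5) = (−2)·6·1·3 = −36 ≡ 8, so v_4 = 8^{−1} = 7 (mod 11).
  i = 5 (α = 5): (5−10)(5−2)(5−7)(5−8) = (−5)·3·(−2)·(−3) = −90 ≡ 9, so v_5 = 9^{−1} = 5 (mod 11).
  v = [5, 9, 7, 7, 5].
Step 2: syndromes of r = [7, 4, 0, 9, 1] (all sums mod 11).
  S_0 = Σ v_i r_i = 5·7 + 9·4 + 7·0 + 7·9 + 5·1 = 139 ≡ 7.
  S_1 = Σ v_i α_i r_i = 5·10·7 + 9·2·4 + 7·7·0 + 7·8·9 + 5·5·1 = 951 ≡ 5.
  α_i^2 mod 11 = [1, 4, 5, 9, 3].
  S_2 = Σ v_i α_i^2 r_i = 5·1·7 + 9·4·4 + 7·5·0 + 7·9·9 + 5·3·1 = 761 ≡ 2.
  S = (7, 5, 2) ≠ 0, so r is not a codeword (an error is present).
Step 3: locate the error. For a single error e at position i, S_ℓ = v_i·e·α_i^ℓ, so α_err = S_1/S_0.
  S_0^{−1} = 7^{−1} = 8 (mod 11), so α_err = 5·8 = 40 ≡ 7 = α_3. Error position i = 3.
  Consistency check: S_2/S_1 = 2·9 = 18 ≡ 7 = α_err ✓ (single-error assumption holds).
Step 4: error magnitude e = S_0/v_3 = S_0·∏_{j≠3}(α_3 − α_j) = 7·8 = 56 ≡ 1 (mod 11).
Step 5: correct position 3: c_3 = r_3 − e = 0 − 1 ≡ 10 (mod 11). Hence c = [7, 4, 10, 9, 1].
  Check: interpolating c through the α_i gives m(x) = 6 + 10·x (degree < 2) with m(α_i) = c_i for every i, so c is indeed a codeword.


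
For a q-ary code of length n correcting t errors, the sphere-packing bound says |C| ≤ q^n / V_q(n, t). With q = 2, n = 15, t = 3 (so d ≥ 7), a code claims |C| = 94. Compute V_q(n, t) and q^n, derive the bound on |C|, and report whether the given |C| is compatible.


V_q(n, t) = 576, q^n = 32768, Hamming bound = 56, |C| = 94 > bound (violated).

Step 1: Compute V_q(n, t) = Σ_{j=0}^3 C(n, j) (q−1)^j.
  j = 0: C(15,0)·(1)^0 = 1·1 = 1.
  j = 1: C(15,1)·(1)^1 = 15·1 = 15.
  j = 2: C(15,2)·(1)^2 = 105·1 = 105.
  j = 3: C(15,3)·(1)^3 = 455·1 = 455.
  V_q(n, t) = 1 + 15 + 105 + 455 = 576.
Step 2: q^n = 2^15 = 32768.
Step 3: Hamming bound ⌊q^n / V_q(n,t)⌋ = ⌊32768/576⌋ = 56.
Step 4: Compare |C| = 94 to 56: violated.
The claimed |C| lies above the Hamming bound, so no 2-ary code of length 15 with d ≥ 7 can have 94 codewords.


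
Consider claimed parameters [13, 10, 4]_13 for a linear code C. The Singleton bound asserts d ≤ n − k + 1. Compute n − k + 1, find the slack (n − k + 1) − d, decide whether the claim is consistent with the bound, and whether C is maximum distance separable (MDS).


Singleton RHS = n − k + 1 = 4, slack = 0, bound satisfied, MDS.

Singleton bound: d ≤ n − k + 1.
Here n = 13, k = 10, so n − k + 1 = 4.
Given d = 4, check d ≤ 4: YES.
Slack = (n − k + 1) − d = 0.
The code is MDS (slack = 0).
Description: the claimed parameters are [13, 10, 4]_13; such a code would be MDS (meets Singleton bound).


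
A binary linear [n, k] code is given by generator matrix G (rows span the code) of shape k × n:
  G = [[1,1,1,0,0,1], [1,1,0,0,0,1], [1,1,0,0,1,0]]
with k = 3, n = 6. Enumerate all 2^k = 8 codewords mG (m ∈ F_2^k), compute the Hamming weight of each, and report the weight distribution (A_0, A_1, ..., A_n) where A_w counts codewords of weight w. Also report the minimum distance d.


Weight distribution: A_0 = 1, A_1 = 1, A_2 = 1, A_3 = 3, A_4 = 2. Minimum distance d = 1.

Enumerate all 2^3 = 8 messages m ∈ F_2^3.
For each, compute codeword c = mG in F_2^6, then tally its weight.
  m = 000 → c = 000000, weight = 0.
  m = 100 → c = 111001, weight = 4.
  m = 010 → c = 110001, weight = 3.
  m = 110 → c = 001000, weight = 1.
  m = 001 → c = 110010, weight = 3.
  m = 101 → c = 001011, weight = 3.
  m = 011 → c = 000011, weight = 2.
  m = 111 → c = 111010, weight = 4.
Tally weights:
  weight 0: 1 codewords.
  weight 1: 1 codewords.
  weight 2: 1 codewords.
  weight 3: 3 codewords.
  weight 4: 2 codewords.
Minimum distance d = smallest w > 0 with A_w > 0 = 1.
Sanity: Σ A_w = 8 = 2^3 = 8 ✓.


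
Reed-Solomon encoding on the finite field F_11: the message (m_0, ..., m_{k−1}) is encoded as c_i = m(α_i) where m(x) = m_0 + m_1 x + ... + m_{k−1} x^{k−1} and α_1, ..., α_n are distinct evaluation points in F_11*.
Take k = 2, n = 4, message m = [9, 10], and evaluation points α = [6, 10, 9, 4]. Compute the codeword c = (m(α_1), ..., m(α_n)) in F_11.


c = [3, 10, 0, 5]

Message polynomial: m(x) = 9 + 10·x (mod 11).
For each evaluation point α_i, compute m(α_i) mod 11:
  α_1 = 6: Horner steps 10 → 3, so m(6) = 3.
  α_2 = 10: Horner steps 10 → 10, so m(10) = 10.
  α_3 = 9: Horner steps 10 → 0, so m(9) = 0.
  α_4 = 4: Horner steps 10 → 5, so m(4) = 5.
Codeword c = [3, 10, 0, 5] ∈ F_11^4.


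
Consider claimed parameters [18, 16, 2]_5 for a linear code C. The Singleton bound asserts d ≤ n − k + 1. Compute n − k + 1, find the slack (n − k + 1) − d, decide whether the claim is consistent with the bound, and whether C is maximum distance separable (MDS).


Singleton RHS = n − k + 1 = 3, slack = 1, bound satisfied, not MDS.

Singleton bound: d ≤ n − k + 1.
Here n = 18, k = 16, so n − k + 1 = 3.
Given d = 2, check d ≤ 3: YES.
Slack = (n − k + 1) − d = 1.
The code is NOT MDS (slack = 1 > 0).
Description: the claimed parameters are [18, 16, 2]_5; such a code would be non-MDS.


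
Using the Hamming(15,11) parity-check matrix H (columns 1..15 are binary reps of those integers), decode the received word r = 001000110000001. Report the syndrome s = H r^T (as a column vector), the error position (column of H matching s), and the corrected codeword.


s = (0, 0, 1, 1)^T, error position = 3, corrected codeword c = 000000110000001

Compute s = H r^T mod 2 one row at a time:
  s_1 = 1 + 0 + 0 + 0 + 0 + 0 + 0 + 1 = 2 ≡ 0 (mod 2).
  s_2 = 0 + 0 + 0 + 1 + 0 + 0 + 0 + 1 = 2 ≡ 0 (mod 2).
  s_3 = 0 + 1 + 0 + 1 + 0 + 0 + 0 + 1 = 3 ≡ 1 (mod 2).
  s_4 = 0 + 1 + 0 + 1 + 0 + 0 + 0 + 1 = 3 ≡ 1 (mod 2).
s = (0, 0, 1, 1)^T — this equals column 3 of H (binary 0011), so error is at position 3.
Correct: flip bit 3 of r = 001000110000001 to get c = 000000110000001.


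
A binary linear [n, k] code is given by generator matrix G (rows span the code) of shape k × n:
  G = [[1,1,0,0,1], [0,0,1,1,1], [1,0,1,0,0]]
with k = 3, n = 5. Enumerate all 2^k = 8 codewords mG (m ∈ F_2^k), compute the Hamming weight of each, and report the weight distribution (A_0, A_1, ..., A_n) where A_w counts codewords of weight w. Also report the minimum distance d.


Weight distribution: A_0 = 1, A_2 = 2, A_3 = 4, A_4 = 1. Minimum distance d = 2.

Enumerate all 2^3 = 8 messages m ∈ F_2^3.
For each, compute codeword c = mG in F_2^5, then tally its weight.
  m = 000 → c = 00000, weight = 0.
  m = 100 → c = 11001, weight = 3.
  m = 010 → c = 00111, weight = 3.
  m = 110 → c = 11110, weight = 4.
  m = 001 → c = 10100, weight = 2.
  m = 101 → c = 01101, weight = 3.
  m = 011 → c = 10011, weight = 3.
  m = 111 → c = 01010, weight = 2.
Tally weights:
  weight 0: 1 codewords.
  weight 2: 2 codewords.
  weight 3: 4 codewords.
  weight 4: 1 codewords.
Minimum distance d = smallest w > 0 with A_w > 0 = 2.
Sanity: Σ A_w = 8 = 2^3 = 8 ✓.


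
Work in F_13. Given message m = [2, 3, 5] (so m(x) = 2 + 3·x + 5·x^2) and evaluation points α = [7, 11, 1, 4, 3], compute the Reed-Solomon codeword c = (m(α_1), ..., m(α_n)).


c = [8, 3, 10, 3, 4]

Message polynomial: m(x) = 2 + 3·x + 5·x^2 (mod 13).
For each evaluation point α_i, compute m(α_i) mod 13:
  α_1 = 7: Horner steps 5 → 12 → 8, so m(7) = 8.
  α_2 = 11: Horner steps 5 → 6 → 3, so m(11) = 3.
  α_3 = 1: Horner steps 5 → 8 → 10, so m(1) = 10.
  α_4 = 4: Horner steps 5 → 10 → 3, so m(4) = 3.
  α_5 = 3: Horner steps 5 → 5 → 4, so m(3) = 4.
Codeword c = [8, 3, 10, 3, 4] ∈ F_13^5.


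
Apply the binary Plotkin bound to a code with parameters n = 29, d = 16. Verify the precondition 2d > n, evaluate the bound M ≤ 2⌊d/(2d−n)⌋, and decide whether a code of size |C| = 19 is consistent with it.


Plotkin bound M ≤ 10; given |C| = 19 > bound (violated).

Check applicability: 2d = 32, n = 29.
2d − n = 3 > 0, so Plotkin applies.
Compute d/(2d−n) = 16/3 ≈ 5.3333.
⌊d/(2d−n)⌋ = 5.
Plotkin bound: M ≤ 2·5 = 10.
Given |C| = 19, check: VIOLATED.
This |C| is above the Plotkin bound, so no binary code with n = 29, d = 16 and 19 codewords exists.


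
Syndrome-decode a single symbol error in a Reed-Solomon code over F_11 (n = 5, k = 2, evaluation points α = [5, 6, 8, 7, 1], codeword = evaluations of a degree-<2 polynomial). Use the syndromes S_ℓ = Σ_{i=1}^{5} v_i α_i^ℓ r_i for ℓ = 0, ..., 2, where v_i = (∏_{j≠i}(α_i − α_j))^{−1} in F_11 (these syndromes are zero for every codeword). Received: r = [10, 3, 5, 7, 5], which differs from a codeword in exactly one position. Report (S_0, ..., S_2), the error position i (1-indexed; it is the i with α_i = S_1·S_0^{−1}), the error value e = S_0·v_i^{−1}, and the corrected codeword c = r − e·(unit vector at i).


S = (3, 2, 5), error at position 3, error magnitude e = 5, c = [10, 3, 0, 7, 5].

Step 1: column multipliers v_i = (∏_{j≠i}(α_i − α_j))^{−1} mod 11.
  i = 1 (α = 5): (5−6)(5−8)(5−7)(5−1) = (−1)·(−3)·(−2)·4 = −24 ≡ 9, so v_1 = 9^{−1} = 5 (mod 11).
  i = 2 (α = 6): (6−5)(6−8)(6−7)(6−1) = 1·(−2)·(−1)·5 = 10 ≡ 10, so v_2 = 10^{−1} = 10 (mod 11).
  i = 3 (α = 8): (8−5)(8−6)(8−7)(8−1) = 3·2·1·7 = 42 ≡ 9, so v_3 = 9^{−1} = 5 (mod 11).
  i = 4 (α = 7): (7−5)(7−6)(7−8)(7−1) = 2·1·(−1)·6 = −12 ≡ 10, so v_4 = 10^{−1} = 10 (mod 11).
  i = 5 (α = 1): (1−5)(1−6)(1−8)(1−7) = (−4)·(−5)·(−7)·(−6) = 840 ≡ 4, so v_5 = 4^{−1} = 3 (mod 11).
  v = [5, 10, 5, 10, 3].
Step 2: syndromes of r = [10, 3, 5, 7, 5] (all sums mod 11).
  S_0 = Σ v_i r_i = 5·10 + 10·3 + 5·5 + 10·7 + 3·5 = 190 ≡ 3.
  S_1 = Σ v_i α_i r_i = 5·5·10 + 10·6·3 + 5·8·5 + 10·7·7 + 3·1·5 = 1135 ≡ 2.
  α_i^2 mod 11 = [3, 3, 9, 5, 1].
  S_2 = Σ v_i α_i^2 r_i = 5·3·10 + 10·3·3 + 5·9·5 + 10·5·7 + 3·1·5 = 830 ≡ 5.
  S = (3, 2, 5) ≠ 0, so r is not a codeword (an error is present).
Step 3: locate the error. For a single error e at position i, S_ℓ = v_i·e·α_i^ℓ, so α_err = S_1/S_0.
  S_0^{−1} = 3^{−1} = 4 (mod 11), so α_err = 2·4 = 8 ≡ 8 = α_3. Error position i = 3.
  Consistency check: S_2/S_1 = 5·6 = 30 ≡ 8 = α_err ✓ (single-error assumption holds).
Step 4: error magnitude e = S_0/v_3 = S_0·∏_{j≠3}(α_3 − α_j) = 3·9 = 27 ≡ 5 (mod 11).
Step 5: correct position 3: c_3 = r_3 − e = 5 − 5 ≡ 0 (mod 11). Hence c = [10, 3, 0, 7, 5].
  Check: interpolating c through the α_i gives m(x) = 1 + 4·x (degree < 2) with m(α_i) = c_i for every i, so c is indeed a codeword.


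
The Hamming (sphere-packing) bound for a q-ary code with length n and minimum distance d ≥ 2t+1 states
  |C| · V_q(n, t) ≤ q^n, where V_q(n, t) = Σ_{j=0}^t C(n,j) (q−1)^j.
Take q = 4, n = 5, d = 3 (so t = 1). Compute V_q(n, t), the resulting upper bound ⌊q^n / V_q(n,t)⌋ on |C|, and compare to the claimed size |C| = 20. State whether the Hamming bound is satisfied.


V_q(n, t) = 16, q^n = 1024, Hamming bound = 64, |C| = 20 ≤ bound (satisfied).

Step 1: Compute V_q(n, t) = Σ_{j=0}^1 C(n, j) (q−1)^j.
  j = 0: C(5,0)·(3)^0 = 1·1 = 1.
  j = 1: C(5,1)·(3)^1 = 5·3 = 15.
  V_q(n, t) = 1 + 15 = 16.
Step 2: q^n = 4^5 = 1024.
Step 3: Hamming bound ⌊q^n / V_q(n,t)⌋ = ⌊1024/16⌋ = 64.
Step 4: Compare |C| = 20 to 64: satisfied.
The claimed |C| lies below the Hamming bound.


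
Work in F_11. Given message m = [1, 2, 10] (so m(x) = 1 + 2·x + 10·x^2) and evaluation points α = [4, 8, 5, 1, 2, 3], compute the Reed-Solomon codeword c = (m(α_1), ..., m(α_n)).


c = [4, 8, 8, 2, 1, 9]

Message polynomial: m(x) = 1 + 2·x + 10·x^2 (mod 11).
For each evaluation point α_i, compute m(α_i) mod 11:
  α_1 = 4: Horner steps 10 → 9 → 4, so m(4) = 4.
  α_2 = 8: Horner steps 10 → 5 → 8, so m(8) = 8.
  α_3 = 5: Horner steps 10 → 8 → 8, so m(5) = 8.
  α_4 = 1: Horner steps 10 → 1 → 2, so m(1) = 2.
  α_5 = 2: Horner steps 10 → 0 → 1, so m(2) = 1.
  α_6 = 3: Horner steps 10 → 10 → 9, so m(3) = 9.
Codeword c = [4, 8, 8, 2, 1, 9] ∈ F_11^6.


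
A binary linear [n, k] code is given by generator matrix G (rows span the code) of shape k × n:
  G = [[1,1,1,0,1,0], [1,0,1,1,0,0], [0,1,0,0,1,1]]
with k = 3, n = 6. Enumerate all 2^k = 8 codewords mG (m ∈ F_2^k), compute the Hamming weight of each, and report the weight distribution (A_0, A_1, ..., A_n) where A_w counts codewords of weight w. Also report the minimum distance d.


Weight distribution: A_0 = 1, A_2 = 1, A_3 = 4, A_4 = 1, A_6 = 1. Minimum distance d = 2.

Enumerate all 2^3 = 8 messages m ∈ F_2^3.
For each, compute codeword c = mG in F_2^6, then tally its weight.
  m = 000 → c = 000000, weight = 0.
  m = 100 → c = 111010, weight = 4.
  m = 010 → c = 101100, weight = 3.
  m = 110 → c = 010110, weight = 3.
  m = 001 → c = 010011, weight = 3.
  m = 101 → c = 101001, weight = 3.
  m = 011 → c = 111111, weight = 6.
  m = 111 → c = 000101, weight = 2.
Tally weights:
  weight 0: 1 codewords.
  weight 2: 1 codewords.
  weight 3: 4 codewords.
  weight 4: 1 codewords.
  weight 6: 1 codewords.
Minimum distance d = smallest w > 0 with A_w > 0 = 2.
Sanity: Σ A_w = 8 = 2^3 = 8 ✓.


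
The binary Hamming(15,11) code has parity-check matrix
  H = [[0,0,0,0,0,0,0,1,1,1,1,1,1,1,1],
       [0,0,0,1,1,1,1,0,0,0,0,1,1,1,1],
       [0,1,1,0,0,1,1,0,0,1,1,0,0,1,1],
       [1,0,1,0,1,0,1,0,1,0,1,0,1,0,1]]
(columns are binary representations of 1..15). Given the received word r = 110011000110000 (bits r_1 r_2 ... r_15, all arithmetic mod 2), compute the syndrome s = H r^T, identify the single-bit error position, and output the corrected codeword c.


s = (0, 0, 0, 1)^T, error position = 1, corrected codeword c = 010011000110000

Compute s = H r^T mod 2 one row at a time:
  s_1 = 0 + 0 + 1 + 1 + 0 + 0 + 0 + 0 = 2 ≡ 0 (mod 2).
  s_2 = 0 + 1 + 1 + 0 + 0 + 0 + 0 + 0 = 2 ≡ 0 (mod 2).
  s_3 = 1 + 0 + 1 + 0 + 1 + 1 + 0 + 0 = 4 ≡ 0 (mod 2).
  s_4 = 1 + 0 + 1 + 0 + 0 + 1 + 0 + 0 = 3 ≡ 1 (mod 2).
s = (0, 0, 0, 1)^T — this equals column 1 of H (binary 0001), so error is at position 1.
Correct: flip bit 1 of r = 110011000110000 to get c = 010011000110000.


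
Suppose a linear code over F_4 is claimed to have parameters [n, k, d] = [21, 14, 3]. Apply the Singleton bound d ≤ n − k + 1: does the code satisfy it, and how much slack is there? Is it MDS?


Singleton RHS = n − k + 1 = 8, slack = 5, bound satisfied, not MDS.

Singleton bound: d ≤ n − k + 1.
Here n = 21, k = 14, so n − k + 1 = 8.
Given d = 3, check d ≤ 8: YES.
Slack = (n − k + 1) − d = 5.
The code is NOT MDS (slack = 5 > 0).
Description: the claimed parameters are [21, 14, 3]_4; such a code would be non-MDS.


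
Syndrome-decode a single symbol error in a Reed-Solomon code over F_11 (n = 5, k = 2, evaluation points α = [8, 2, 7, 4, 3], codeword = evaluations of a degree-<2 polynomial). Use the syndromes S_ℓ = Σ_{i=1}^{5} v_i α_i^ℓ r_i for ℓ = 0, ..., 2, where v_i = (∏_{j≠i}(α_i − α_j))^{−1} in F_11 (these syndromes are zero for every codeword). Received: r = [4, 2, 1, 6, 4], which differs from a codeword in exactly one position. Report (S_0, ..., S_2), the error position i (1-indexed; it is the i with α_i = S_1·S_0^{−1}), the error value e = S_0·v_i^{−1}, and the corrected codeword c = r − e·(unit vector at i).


S = (10, 3, 2), error at position 1, error magnitude e = 1, c = [3, 2, 1, 6, 4].

Step 1: column multipliers v_i = (∏_{j≠i}(α_i − α_j))^{−1} mod 11.
  i = 1 (α = 8): (8−2)(8−7)(8−4)(8−3) = 6·1·4·5 = 120 ≡ 10, so v_1 = 10^{−1} = 10 (mod 11).
  i = 2 (α = 2): (2−8)(2−7)(2−4)(2−3) = (−6)·(−5)·(−2)·(−1) = 60 ≡ 5, so v_2 = 5^{−1} = 9 (mod 11).
  i = 3 (α = 7): (7−8)(7−2)(7−4)(7−3) = (−1)·5·3·4 = −60 ≡ 6, so v_3 = 6^{−1} = 2 (mod 11).
  i = 4 (α = 4): (4−8)(4−2)(4−7)(4−3) = (−4)·2·(−3)·1 = 24 ≡ 2, so v_4 = 2^{−1} = 6 (mod 11).
  i = 5 (α = 3): (3−8)(3−2)(3−7)(3−4) = (−5)·1·(−4)·(−1) = −20 ≡ 2, so v_5 = 2^{−1} = 6 (mod 11).
  v = [10, 9, 2, 6, 6].
Step 2: syndromes of r = [4, 2, 1, 6, 4] (all sums mod 11).
  S_0 = Σ v_i r_i = 10·4 + 9·2 + 2·1 + 6·6 + 6·4 = 120 ≡ 10.
  S_1 = Σ v_i α_i r_i = 10·8·4 + 9·2·2 + 2·7·1 + 6·4·6 + 6·3·4 = 586 ≡ 3.
  α_i^2 mod 11 = [9, 4, 5, 5, 9].
  S_2 = Σ v_i α_i^2 r_i = 10·9·4 + 9·4·2 + 2·5·1 + 6·5·6 + 6·9·4 = 838 ≡ 2.
  S = (10, 3, 2) ≠ 0, so r is not a codeword (an error is present).
Step 3: locate the error. For a single error e at position i, S_ℓ = v_i·e·α_i^ℓ, so α_err = S_1/S_0.
  S_0^{−1} = 10^{−1} = 10 (mod 11), so α_err = 3·10 = 30 ≡ 8 = α_1. Error position i = 1.
  Consistency check: S_2/S_1 = 2·4 = 8 ≡ 8 = α_err ✓ (single-error assumption holds).
Step 4: error magnitude e = S_0/v_1 = S_0·∏_{j≠1}(α_1 − α_j) = 10·10 = 100 ≡ 1 (mod 11).
Step 5: correct position 1: c_1 = r_1 − e = 4 − 1 ≡ 3 (mod 11). Hence c = [3, 2, 1, 6, 4].
  Check: interpolating c through the α_i gives m(x) = 9 + 2·x (degree < 2) with m(α_i) = c_i for every i, so c is indeed a codeword.


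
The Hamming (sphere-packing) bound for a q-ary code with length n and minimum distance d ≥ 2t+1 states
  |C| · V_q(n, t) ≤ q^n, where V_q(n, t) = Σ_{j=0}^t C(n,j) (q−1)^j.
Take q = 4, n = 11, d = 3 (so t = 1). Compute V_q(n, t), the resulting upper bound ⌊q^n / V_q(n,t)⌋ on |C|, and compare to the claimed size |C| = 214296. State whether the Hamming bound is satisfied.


V_q(n, t) = 34, q^n = 4194304, Hamming bound = 123361, |C| = 214296 > bound (violated).

Step 1: Compute V_q(n, t) = Σ_{j=0}^1 C(n, j) (q−1)^j.
  j = 0: C(11,0)·(3)^0 = 1·1 = 1.
  j = 1: C(11,1)·(3)^1 = 11·3 = 33.
  V_q(n, t) = 1 + 33 = 34.
Step 2: q^n = 4^11 = 4194304.
Step 3: Hamming bound ⌊q^n / V_q(n,t)⌋ = ⌊4194304/34⌋ = 123361.
Step 4: Compare |C| = 214296 to 123361: violated.
The claimed |C| lies above the Hamming bound, so no 4-ary code of length 11 with d ≥ 3 can have 214296 codewords.


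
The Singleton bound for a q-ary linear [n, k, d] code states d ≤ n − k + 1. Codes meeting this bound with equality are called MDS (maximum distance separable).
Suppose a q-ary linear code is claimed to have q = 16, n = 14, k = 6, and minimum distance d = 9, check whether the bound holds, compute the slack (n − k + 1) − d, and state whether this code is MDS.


Singleton RHS = n − k + 1 = 9, slack = 0, bound satisfied, MDS.

Singleton bound: d ≤ n − k + 1.
Here n = 14, k = 6, so n − k + 1 = 9.
Given d = 9, check d ≤ 9: YES.
Slack = (n − k + 1) − d = 0.
The code is MDS (slack = 0).
Description: the claimed parameters are [14, 6, 9]_16; such a code would be MDS (meets Singleton bound).


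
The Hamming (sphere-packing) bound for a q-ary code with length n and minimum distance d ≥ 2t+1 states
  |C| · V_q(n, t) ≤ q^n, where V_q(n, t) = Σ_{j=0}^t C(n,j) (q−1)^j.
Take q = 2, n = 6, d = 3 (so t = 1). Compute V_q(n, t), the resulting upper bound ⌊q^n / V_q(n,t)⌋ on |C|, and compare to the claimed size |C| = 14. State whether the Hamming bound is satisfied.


V_q(n, t) = 7, q^n = 64, Hamming bound = 9, |C| = 14 > bound (violated).

Step 1: Compute V_q(n, t) = Σ_{j=0}^1 C(n, j) (q−1)^j.
  j = 0: C(6,0)·(1)^0 = 1·1 = 1.
  j = 1: C(6,1)·(1)^1 = 6·1 = 6.
  V_q(n, t) = 1 + 6 = 7.
Step 2: q^n = 2^6 = 64.
Step 3: Hamming bound ⌊q^n / V_q(n,t)⌋ = ⌊64/7⌋ = 9.
Step 4: Compare |C| = 14 to 9: violated.
The claimed |C| lies above the Hamming bound, so no 2-ary code of length 6 with d ≥ 3 can have 14 codewords.


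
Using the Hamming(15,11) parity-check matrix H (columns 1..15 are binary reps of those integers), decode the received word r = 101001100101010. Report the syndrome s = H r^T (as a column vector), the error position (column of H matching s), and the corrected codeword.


s = (1, 0, 1, 1)^T, error position = 11, corrected codeword c = 101001100111010

Compute s = H r^T mod 2 one row at a time:
  s_1 = 0 + 0 + 1 + 0 + 1 + 0 + 1 + 0 = 3 ≡ 1 (mod 2).
  s_2 = 0 + 0 + 1 + 1 + 1 + 0 + 1 + 0 = 4 ≡ 0 (mod 2).
  s_3 = 0 + 1 + 1 + 1 + 1 + 0 + 1 + 0 = 5 ≡ 1 (mod 2).
  s_4 = 1 + 1 + 0 + 1 + 0 + 0 + 0 + 0 = 3 ≡ 1 (mod 2).
s = (1, 0, 1, 1)^T — this equals column 11 of H (binary 1011), so error is at position 11.
Correct: flip bit 11 of r = 101001100101010 to get c = 101001100111010.


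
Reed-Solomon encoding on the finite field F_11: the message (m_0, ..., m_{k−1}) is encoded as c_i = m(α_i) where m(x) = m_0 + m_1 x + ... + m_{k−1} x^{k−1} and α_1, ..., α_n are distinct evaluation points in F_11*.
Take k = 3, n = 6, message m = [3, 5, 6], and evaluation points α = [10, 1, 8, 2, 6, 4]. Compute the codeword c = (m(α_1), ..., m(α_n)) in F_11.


c = [4, 3, 9, 4, 7, 9]

Message polynomial: m(x) = 3 + 5·x + 6·x^2 (mod 11).
For each evaluation point α_i, compute m(α_i) mod 11:
  α_1 = 10: Horner steps 6 → 10 → 4, so m(10) = 4.
  α_2 = 1: Horner steps 6 → 0 → 3, so m(1) = 3.
  α_3 = 8: Horner steps 6 → 9 → 9, so m(8) = 9.
  α_4 = 2: Horner steps 6 → 6 → 4, so m(2) = 4.
  α_5 = 6: Horner steps 6 → 8 → 7, so m(6) = 7.
  α_6 = 4: Horner steps 6 → 7 → 9, so m(4) = 9.
Codeword c = [4, 3, 9, 4, 7, 9] ∈ F_11^6.


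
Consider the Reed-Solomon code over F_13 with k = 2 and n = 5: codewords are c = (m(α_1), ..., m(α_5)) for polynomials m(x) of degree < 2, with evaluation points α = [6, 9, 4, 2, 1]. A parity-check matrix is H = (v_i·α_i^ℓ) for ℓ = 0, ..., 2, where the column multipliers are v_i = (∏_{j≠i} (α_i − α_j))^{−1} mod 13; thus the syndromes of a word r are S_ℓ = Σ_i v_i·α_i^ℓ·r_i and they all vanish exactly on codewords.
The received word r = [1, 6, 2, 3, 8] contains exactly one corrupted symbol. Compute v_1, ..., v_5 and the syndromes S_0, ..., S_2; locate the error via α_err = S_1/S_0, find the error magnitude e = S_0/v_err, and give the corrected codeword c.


S = (8, 8, 8), error at position 5, error magnitude e = 11, c = [1, 6, 2, 3, 10].

Step 1: column multipliers v_i = (∏_{j≠i}(α_i − α_j))^{−1} mod 13.
  i = 1 (α = 6): (6−9)(6−4)(6−2)(6−1) = (−3)·2·4·5 = −120 ≡ 10, so v_1 = 10^{−1} = 4 (mod 13).
  i = 2 (α = 9): (9−6)(9−4)(9−2)(9−1) = 3·5·7·8 = 840 ≡ 8, so v_2 = 8^{−1} = 5 (mod 13).
  i = 3 (α = 4): (4−6)(4−9)(4−2)(4−1) = (−2)·(−5)·2·3 = 60 ≡ 8, so v_3 = 8^{−1} = 5 (mod 13).
  i = 4 (α = 2): (2−6)(2−9)(2−4)(2−1) = (−4)·(−7)·(−2)·1 = −56 ≡ 9, so v_4 = 9^{−1} = 3 (mod 13).
  i = 5 (α = 1): (1−6)(1−9)(1−4)(1−2) = (−5)·(−8)·(−3)·(−1) = 120 ≡ 3, so v_5 = 3^{−1} = 9 (mod 13).
  v = [4, 5, 5, 3, 9].
Step 2: syndromes of r = [1, 6, 2, 3, 8] (all sums mod 13).
  S_0 = Σ v_i r_i = 4·1 + 5·6 + 5·2 + 3·3 + 9·8 = 125 ≡ 8.
  S_1 = Σ v_i α_i r_i = 4·6·1 + 5·9·6 + 5·4·2 + 3·2·3 + 9·1·8 = 424 ≡ 8.
  α_i^2 mod 13 = [10, 3, 3, 4, 1].
  S_2 = Σ v_i α_i^2 r_i = 4·10·1 + 5·3·6 + 5·3·2 + 3·4·3 + 9·1·8 = 268 ≡ 8.
  S = (8, 8, 8) ≠ 0, so r is not a codeword (an error is present).
Step 3: locate the error. For a single error e at position i, S_ℓ = v_i·e·α_i^ℓ, so α_err = S_1/S_0.
  S_0^{−1} = 8^{−1} = 5 (mod 13), so α_err = 8·5 = 40 ≡ 1 = α_5. Error position i = 5.
  Consistency check: S_2/S_1 = 8·5 = 40 ≡ 1 = α_err ✓ (single-error assumption holds).
Step 4: error magnitude e = S_0/v_5 = S_0·∏_{j≠5}(α_5 − α_j) = 8·3 = 24 ≡ 11 (mod 13).
Step 5: correct position 5: c_5 = r_5 − e = 8 − 11 ≡ 10 (mod 13). Hence c = [1, 6, 2, 3, 10].
  Check: interpolating c through the α_i gives m(x) = 4 + 6·x (degree < 2) with m(α_i) = c_i for every i, so c is indeed a codeword.


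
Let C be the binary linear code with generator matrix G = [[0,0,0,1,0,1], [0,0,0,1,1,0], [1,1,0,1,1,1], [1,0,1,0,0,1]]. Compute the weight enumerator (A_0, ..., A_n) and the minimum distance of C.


Weight distribution: A_0 = 1, A_2 = 4, A_3 = 6, A_4 = 3, A_5 = 2. Minimum distance d = 2.

Enumerate all 2^4 = 16 messages m ∈ F_2^4.
For each, compute codeword c = mG in F_2^6, then tally its weight.
  m = 0000 → c = 000000, weight = 0.
  m = 1000 → c = 000101, weight = 2.
  m = 0100 → c = 000110, weight = 2.
  m = 1100 → c = 000011, weight = 2.
  m = 0010 → c = 110111, weight = 5.
  m = 1010 → c = 110010, weight = 3.
  m = 0110 → c = 110001, weight = 3.
  m = 1110 → c = 110100, weight = 3.
  m = 0001 → c = 101001, weight = 3.
  m = 1001 → c = 101100, weight = 3.
  m = 0101 → c = 101111, weight = 5.
  m = 1101 → c = 101010, weight = 3.
  m = 0011 → c = 011110, weight = 4.
  m = 1011 → c = 011011, weight = 4.
  m = 0111 → c = 011000, weight = 2.
  m = 1111 → c = 011101, weight = 4.
Tally weights:
  weight 0: 1 codewords.
  weight 2: 4 codewords.
  weight 3: 6 codewords.
  weight 4: 3 codewords.
  weight 5: 2 codewords.
Minimum distance d = smallest w > 0 with A_w > 0 = 2.
Sanity: Σ A_w = 16 = 2^4 = 16 ✓.


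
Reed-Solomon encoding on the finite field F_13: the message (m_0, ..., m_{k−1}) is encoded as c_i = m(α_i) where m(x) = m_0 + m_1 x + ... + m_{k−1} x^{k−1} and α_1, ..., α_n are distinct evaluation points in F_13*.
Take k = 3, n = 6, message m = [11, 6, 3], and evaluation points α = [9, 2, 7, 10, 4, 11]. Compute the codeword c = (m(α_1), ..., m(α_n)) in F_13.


c = [9, 9, 5, 7, 5, 11]

Message polynomial: m(x) = 11 + 6·x + 3·x^2 (mod 13).
For each evaluation point α_i, compute m(α_i) mod 13:
  α_1 = 9: Horner steps 3 → 7 → 9, so m(9) = 9.
  α_2 = 2: Horner steps 3 → 12 → 9, so m(2) = 9.
  α_3 = 7: Horner steps 3 → 1 → 5, so m(7) = 5.
  α_4 = 10: Horner steps 3 → 10 → 7, so m(10) = 7.
  α_5 = 4: Horner steps 3 → 5 → 5, so m(4) = 5.
  α_6 = 11: Horner steps 3 → 0 → 11, so m(11) = 11.
Codeword c = [9, 9, 5, 7, 5, 11] ∈ F_13^6.


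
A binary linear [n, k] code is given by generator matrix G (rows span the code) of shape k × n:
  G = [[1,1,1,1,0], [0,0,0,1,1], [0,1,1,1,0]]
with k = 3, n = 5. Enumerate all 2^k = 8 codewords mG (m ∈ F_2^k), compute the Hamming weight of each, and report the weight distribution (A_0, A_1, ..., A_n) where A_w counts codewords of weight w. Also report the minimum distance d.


Weight distribution: A_0 = 1, A_1 = 1, A_2 = 1, A_3 = 3, A_4 = 2. Minimum distance d = 1.

Enumerate all 2^3 = 8 messages m ∈ F_2^3.
For each, compute codeword c = mG in F_2^5, then tally its weight.
  m = 000 → c = 00000, weight = 0.
  m = 100 → c = 11110, weight = 4.
  m = 010 → c = 00011, weight = 2.
  m = 110 → c = 11101, weight = 4.
  m = 001 → c = 01110, weight = 3.
  m = 101 → c = 10000, weight = 1.
  m = 011 → c = 01101, weight = 3.
  m = 111 → c = 10011, weight = 3.
Tally weights:
  weight 0: 1 codewords.
  weight 1: 1 codewords.
  weight 2: 1 codewords.
  weight 3: 3 codewords.
  weight 4: 2 codewords.
Minimum distance d = smallest w > 0 with A_w > 0 = 1.
Sanity: Σ A_w = 8 = 2^3 = 8 ✓.


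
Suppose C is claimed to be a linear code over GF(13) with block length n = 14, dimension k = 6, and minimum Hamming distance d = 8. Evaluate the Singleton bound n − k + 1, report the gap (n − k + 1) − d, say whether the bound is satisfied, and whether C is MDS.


Singleton RHS = n − k + 1 = 9, slack = 1, bound satisfied, not MDS.

Singleton bound: d ≤ n − k + 1.
Here n = 14, k = 6, so n − k + 1 = 9.
Given d = 8, check d ≤ 9: YES.
Slack = (n − k + 1) − d = 1.
The code is NOT MDS (slack = 1 > 0).
Description: the claimed parameters are [14, 6, 8]_13; such a code would be non-MDS.


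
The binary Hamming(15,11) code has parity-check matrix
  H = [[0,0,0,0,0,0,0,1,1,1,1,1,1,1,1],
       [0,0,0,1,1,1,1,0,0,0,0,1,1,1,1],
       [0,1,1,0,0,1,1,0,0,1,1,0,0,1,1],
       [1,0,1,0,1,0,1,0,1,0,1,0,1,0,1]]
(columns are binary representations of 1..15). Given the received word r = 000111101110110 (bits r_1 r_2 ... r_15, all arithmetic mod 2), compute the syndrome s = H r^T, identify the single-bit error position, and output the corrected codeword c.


s = (1, 0, 1, 1)^T, error position = 11, corrected codeword c = 000111101100110

Compute s = H r^T mod 2 one row at a time:
  s_1 = 0 + 1 + 1 + 1 + 0 + 1 + 1 + 0 = 5 ≡ 1 (mod 2).
  s_2 = 1 + 1 + 1 + 1 + 0 + 1 + 1 + 0 = 6 ≡ 0 (mod 2).
  s_3 = 0 + 0 + 1 + 1 + 1 + 1 + 1 + 0 = 5 ≡ 1 (mod 2).
  s_4 = 0 + 0 + 1 + 1 + 1 + 1 + 1 + 0 = 5 ≡ 1 (mod 2).
s = (1, 0, 1, 1)^T — this equals column 11 of H (binary 1011), so error is at position 11.
Correct: flip bit 11 of r = 000111101110110 to get c = 000111101100110.


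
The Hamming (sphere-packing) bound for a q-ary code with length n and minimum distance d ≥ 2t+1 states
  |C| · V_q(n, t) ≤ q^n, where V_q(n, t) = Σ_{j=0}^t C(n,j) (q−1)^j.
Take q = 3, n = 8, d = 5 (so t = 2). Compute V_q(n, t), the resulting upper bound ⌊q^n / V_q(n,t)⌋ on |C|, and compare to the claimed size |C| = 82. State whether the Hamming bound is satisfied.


V_q(n, t) = 129, q^n = 6561, Hamming bound = 50, |C| = 82 > bound (violated).

Step 1: Compute V_q(n, t) = Σ_{j=0}^2 C(n, j) (q−1)^j.
  j = 0: C(8,0)·(2)^0 = 1·1 = 1.
  j = 1: C(8,1)·(2)^1 = 8·2 = 16.
  j = 2: C(8,2)·(2)^2 = 28·4 = 112.
  V_q(n, t) = 1 + 16 + 112 = 129.
Step 2: q^n = 3^8 = 6561.
Step 3: Hamming bound ⌊q^n / V_q(n,t)⌋ = ⌊6561/129⌋ = 50.
Step 4: Compare |C| = 82 to 50: violated.
The claimed |C| lies above the Hamming bound, so no 3-ary code of length 8 with d ≥ 5 can have 82 codewords.


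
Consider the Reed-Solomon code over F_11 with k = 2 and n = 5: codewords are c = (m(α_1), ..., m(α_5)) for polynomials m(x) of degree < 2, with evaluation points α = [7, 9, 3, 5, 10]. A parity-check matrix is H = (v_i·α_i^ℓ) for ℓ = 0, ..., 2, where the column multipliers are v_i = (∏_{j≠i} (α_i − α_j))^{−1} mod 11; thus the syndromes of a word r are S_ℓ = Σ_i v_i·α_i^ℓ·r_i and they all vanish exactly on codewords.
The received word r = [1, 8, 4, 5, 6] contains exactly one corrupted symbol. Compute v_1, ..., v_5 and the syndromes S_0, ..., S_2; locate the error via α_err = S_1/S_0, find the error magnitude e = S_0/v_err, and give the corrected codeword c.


S = (1, 3, 9), error at position 3, error magnitude e = 6, c = [1, 8, 9, 5, 6].

Step 1: column multipliers v_i = (∏_{j≠i}(α_i − α_j))^{−1} mod 11.
  i = 1 (α = 7): (7−9)(7−3)(7−5)(7−10) = (−2)·4·2·(−3) = 48 ≡ 4, so v_1 = 4^{−1} = 3 (mod 11).
  i = 2 (α = 9): (9−7)(9−3)(9−5)(9−10) = 2·6·4·(−1) = −48 ≡ 7, so v_2 = 7^{−1} = 8 (mod 11).
  i = 3 (α = 3): (3−7)(3−9)(3−5)(3−10) = (−4)·(−6)·(−2)·(−7) = 336 ≡ 6, so v_3 = 6^{−1} = 2 (mod 11).
  i = 4 (α = 5): (5−7)(5−9)(5−3)(5−10) = (−2)·(−4)·2·(−5) = −80 ≡ 8, so v_4 = 8^{−1} = 7 (mod 11).
  i = 5 (α = 10): (10−7)(10−9)(10−3)(10−5) = 3·1·7·5 = 105 ≡ 6, so v_5 = 6^{−1} = 2 (mod 11).
  v = [3, 8, 2, 7, 2].
Step 2: syndromes of r = [1, 8, 4, 5, 6] (all sums mod 11).
  S_0 = Σ v_i r_i = 3·1 + 8·8 + 2·4 + 7·5 + 2·6 = 122 ≡ 1.
  S_1 = Σ v_i α_i r_i = 3·7·1 + 8·9·8 + 2·3·4 + 7·5·5 + 2·10·6 = 916 ≡ 3.
  α_i^2 mod 11 = [5, 4, 9, 3, 1].
  S_2 = Σ v_i α_i^2 r_i = 3·5·1 + 8·4·8 + 2·9·4 + 7·3·5 + 2·1·6 = 460 ≡ 9.
  S = (1, 3, 9) ≠ 0, so r is not a codeword (an error is present).
Step 3: locate the error. For a single error e at position i, S_ℓ = v_i·e·α_i^ℓ, so α_err = S_1/S_0.
  S_0^{−1} = 1^{−1} = 1 (mod 11), so α_err = 3·1 = 3 ≡ 3 = α_3. Error position i = 3.
  Consistency check: S_2/S_1 = 9·4 = 36 ≡ 3 = α_err ✓ (single-error assumption holds).
Step 4: error magnitude e = S_0/v_3 = S_0·∏_{j≠3}(α_3 − α_j) = 1·6 = 6 ≡ 6 (mod 11).
Step 5: correct position 3: c_3 = r_3 − e = 4 − 6 ≡ 9 (mod 11). Hence c = [1, 8, 9, 5, 6].
  Check: interpolating c through the α_i gives m(x) = 4 + 9·x (degree < 2) with m(α_i) = c_i for every i, so c is indeed a codeword.


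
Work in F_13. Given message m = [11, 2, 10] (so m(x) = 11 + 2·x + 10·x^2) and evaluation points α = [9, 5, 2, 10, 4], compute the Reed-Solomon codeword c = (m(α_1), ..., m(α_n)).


c = [7, 11, 3, 4, 10]

Message polynomial: m(x) = 11 + 2·x + 10·x^2 (mod 13).
For each evaluation point α_i, compute m(α_i) mod 13:
  α_1 = 9: Horner steps 10 → 1 → 7, so m(9) = 7.
  α_2 = 5: Horner steps 10 → 0 → 11, so m(5) = 11.
  α_3 = 2: Horner steps 10 → 9 → 3, so m(2) = 3.
  α_4 = 10: Horner steps 10 → 11 → 4, so m(10) = 4.
  α_5 = 4: Horner steps 10 → 3 → 10, so m(4) = 10.
Codeword c = [7, 11, 3, 4, 10] ∈ F_13^5.


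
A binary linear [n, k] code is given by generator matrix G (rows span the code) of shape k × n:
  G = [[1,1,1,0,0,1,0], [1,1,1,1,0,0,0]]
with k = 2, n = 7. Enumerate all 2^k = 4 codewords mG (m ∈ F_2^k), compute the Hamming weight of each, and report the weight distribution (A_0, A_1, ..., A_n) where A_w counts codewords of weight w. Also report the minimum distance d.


Weight distribution: A_0 = 1, A_2 = 1, A_4 = 2. Minimum distance d = 2.

Enumerate all 2^2 = 4 messages m ∈ F_2^2.
For each, compute codeword c = mG in F_2^7, then tally its weight.
  m = 00 → c = 0000000, weight = 0.
  m = 10 → c = 1110010, weight = 4.
  m = 01 → c = 1111000, weight = 4.
  m = 11 → c = 0001010, weight = 2.
Tally weights:
  weight 0: 1 codewords.
  weight 2: 1 codewords.
  weight 4: 2 codewords.
Minimum distance d = smallest w > 0 with A_w > 0 = 2.
Sanity: Σ A_w = 4 = 2^2 = 4 ✓.


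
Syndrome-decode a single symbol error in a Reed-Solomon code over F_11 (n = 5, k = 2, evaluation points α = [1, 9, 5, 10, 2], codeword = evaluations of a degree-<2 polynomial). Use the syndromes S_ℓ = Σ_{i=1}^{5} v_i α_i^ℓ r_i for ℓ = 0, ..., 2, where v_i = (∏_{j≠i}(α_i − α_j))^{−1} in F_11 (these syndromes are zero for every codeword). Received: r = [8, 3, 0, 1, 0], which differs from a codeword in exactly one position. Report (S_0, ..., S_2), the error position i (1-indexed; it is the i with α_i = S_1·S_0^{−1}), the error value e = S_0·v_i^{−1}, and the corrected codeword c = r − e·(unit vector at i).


S = (2, 4, 8), error at position 5, error magnitude e = 5, c = [8, 3, 0, 1, 6].

Step 1: column multipliers v_i = (∏_{j≠i}(α_i − α_j))^{−1} mod 11.
  i = 1 (α = 1): (1−9)(1−5)(1−10)(1−2) = (−8)·(−4)·(−9)·(−1) = 288 ≡ 2, so v_1 = 2^{−1} = 6 (mod 11).
  i = 2 (α = 9): (9−1)(9−5)(9−10)(9−2) = 8·4·(−1)·7 = −224 ≡ 7, so v_2 = 7^{−1} = 8 (mod 11).
  i = 3 (α = 5): (5−1)(5−9)(5−10)(5−2) = 4·(−4)·(−5)·3 = 240 ≡ 9, so v_3 = 9^{−1} = 5 (mod 11).
  i = 4 (α = 10): (10−1)(10−9)(10−5)(10−2) = 9·1·5·8 = 360 ≡ 8, so v_4 = 8^{−1} = 7 (mod 11).
  i = 5 (α = 2): (2−1)(2−9)(2−5)(2−10) = 1·(−7)·(−3)·(−8) = −168 ≡ 8, so v_5 = 8^{−1} = 7 (mod 11).
  v = [6, 8, 5, 7, 7].
Step 2: syndromes of r = [8, 3, 0, 1, 0] (all sums mod 11).
  S_0 = Σ v_i r_i = 6·8 + 8·3 + 5·0 + 7·1 + 7·0 = 79 ≡ 2.
  S_1 = Σ v_i α_i r_i = 6·1·8 + 8·9·3 + 5·5·0 + 7·10·1 + 7·2·0 = 334 ≡ 4.
  α_i^2 mod 11 = [1, 4, 3, 1, 4].
  S_2 = Σ v_i α_i^2 r_i = 6·1·8 + 8·4·3 + 5·3·0 + 7·1·1 + 7·4·0 = 151 ≡ 8.
  S = (2, 4, 8) ≠ 0, so r is not a codeword (an error is present).
Step 3: locate the error. For a single error e at position i, S_ℓ = v_i·e·α_i^ℓ, so α_err = S_1/S_0.
  S_0^{−1} = 2^{−1} = 6 (mod 11), so α_err = 4·6 = 24 ≡ 2 = α_5. Error position i = 5.
  Consistency check: S_2/S_1 = 8·3 = 24 ≡ 2 = α_err ✓ (single-error assumption holds).
Step 4: error magnitude e = S_0/v_5 = S_0·∏_{j≠5}(α_5 − α_j) = 2·8 = 16 ≡ 5 (mod 11).
Step 5: correct position 5: c_5 = r_5 − e = 0 − 5 ≡ 6 (mod 11). Hence c = [8, 3, 0, 1, 6].
  Check: interpolating c through the α_i gives m(x) = 10 + 9·x (degree < 2) with m(α_i) = c_i for every i, so c is indeed a codeword.


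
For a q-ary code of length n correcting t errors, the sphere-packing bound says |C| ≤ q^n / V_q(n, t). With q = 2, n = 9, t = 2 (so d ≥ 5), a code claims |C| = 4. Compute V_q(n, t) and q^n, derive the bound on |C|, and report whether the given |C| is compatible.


V_q(n, t) = 46, q^n = 512, Hamming bound = 11, |C| = 4 ≤ bound (satisfied).

Step 1: Compute V_q(n, t) = Σ_{j=0}^2 C(n, j) (q−1)^j.
  j = 0: C(9,0)·(1)^0 = 1·1 = 1.
  j = 1: C(9,1)·(1)^1 = 9·1 = 9.
  j = 2: C(9,2)·(1)^2 = 36·1 = 36.
  V_q(n, t) = 1 + 9 + 36 = 46.
Step 2: q^n = 2^9 = 512.
Step 3: Hamming bound ⌊q^n / V_q(n,t)⌋ = ⌊512/46⌋ = 11.
Step 4: Compare |C| = 4 to 11: satisfied.
The claimed |C| lies below the Hamming bound.


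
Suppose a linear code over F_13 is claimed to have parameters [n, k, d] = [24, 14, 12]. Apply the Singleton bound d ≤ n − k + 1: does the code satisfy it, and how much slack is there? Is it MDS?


Singleton RHS = n − k + 1 = 11, slack = -1, bound violated (no such code; not MDS).

Singleton bound: d ≤ n − k + 1.
Here n = 24, k = 14, so n − k + 1 = 11.
Given d = 12, check d ≤ 11: NO.
Slack = (n − k + 1) − d = -1.
The slack is negative: d = 12 exceeds n − k + 1 = 11 by 1, so the Singleton bound is violated and no linear [24, 14, 12]_13 code can exist. In particular it is not MDS (MDS requires d = n − k + 1 exactly).
Description: the claimed parameters are [24, 14, 12]_13; such a code would be impossible (violates the Singleton bound).


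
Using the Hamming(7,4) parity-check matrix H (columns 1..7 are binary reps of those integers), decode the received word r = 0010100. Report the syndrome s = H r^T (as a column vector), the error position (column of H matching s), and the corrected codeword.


s = (1, 1, 0)^T, error position = 6, corrected codeword c = 0010110

Compute s = H r^T mod 2 one row at a time:
  s_1 = 0 + 1 + 0 + 0 = 1 ≡ 1 (mod 2).
  s_2 = 0 + 1 + 0 + 0 = 1 ≡ 1 (mod 2).
  s_3 = 0 + 1 + 1 + 0 = 2 ≡ 0 (mod 2).
s = (1, 1, 0)^T — this equals column 6 of H (binary 110), so error is at position 6.
Correct: flip bit 6 of r = 0010100 to get c = 0010110.


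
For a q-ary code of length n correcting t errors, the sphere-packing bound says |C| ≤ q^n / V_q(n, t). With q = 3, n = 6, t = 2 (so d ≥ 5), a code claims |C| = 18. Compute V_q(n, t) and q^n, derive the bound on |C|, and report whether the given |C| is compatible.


V_q(n, t) = 73, q^n = 729, Hamming bound = 9, |C| = 18 > bound (violated).

Step 1: Compute V_q(n, t) = Σ_{j=0}^2 C(n, j) (q−1)^j.
  j = 0: C(6,0)·(2)^0 = 1·1 = 1.
  j = 1: C(6,1)·(2)^1 = 6·2 = 12.
  j = 2: C(6,2)·(2)^2 = 15·4 = 60.
  V_q(n, t) = 1 + 12 + 60 = 73.
Step 2: q^n = 3^6 = 729.
Step 3: Hamming bound ⌊q^n / V_q(n,t)⌋ = ⌊729/73⌋ = 9.
Step 4: Compare |C| = 18 to 9: violated.
The claimed |C| lies above the Hamming bound, so no 3-ary code of length 6 with d ≥ 5 can have 18 codewords.


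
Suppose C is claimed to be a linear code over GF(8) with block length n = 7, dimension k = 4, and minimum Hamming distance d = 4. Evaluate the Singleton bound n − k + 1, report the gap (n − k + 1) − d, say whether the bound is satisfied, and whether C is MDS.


Singleton RHS = n − k + 1 = 4, slack = 0, bound satisfied, MDS.

Singleton bound: d ≤ n − k + 1.
Here n = 7, k = 4, so n − k + 1 = 4.
Given d = 4, check d ≤ 4: YES.
Slack = (n − k + 1) − d = 0.
The code is MDS (slack = 0).
Description: the claimed parameters are [7, 4, 4]_8; such a code would be MDS (meets Singleton bound).
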